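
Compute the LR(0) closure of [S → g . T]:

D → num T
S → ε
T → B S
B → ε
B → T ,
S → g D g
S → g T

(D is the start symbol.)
Start with: [S → g . T]
  [S → g . T] has the dot before T: add [T → . B S]
  [T → . B S] has the dot before B: add [B → .], [B → . T ,]
No further items can be added.

CLOSURE = { [B → . T ,], [B → .], [S → g . T], [T → . B S] }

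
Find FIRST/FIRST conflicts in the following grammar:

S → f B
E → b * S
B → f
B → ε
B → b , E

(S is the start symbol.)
No FIRST/FIRST conflicts.

A FIRST/FIRST conflict occurs when two productions N → α and N → β for the same non-terminal have FIRST(α) ∩ FIRST(β) ≠ ∅ (with ε ∈ FIRST of a nullable right-hand side, so two nullable alternatives also conflict).

Productions for B:
  B → f: FIRST = { 'f' }
  B → ε: FIRST = { ε }
  B → b , E: FIRST = { 'b' }
S, E have only one production, so no FIRST/FIRST conflict is possible there.

All alternatives of each non-terminal have pairwise disjoint FIRST sets.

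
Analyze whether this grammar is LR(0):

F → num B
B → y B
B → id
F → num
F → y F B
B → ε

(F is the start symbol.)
A grammar is LR(0) if no state in the canonical LR(0) collection has:
  - both a shift item (dot before a terminal) and a complete item (shift-reduce conflict), or
  - two or more complete items (reduce-reduce conflict; the accept item [F' → F .] counts as a complete item here).

Augment with F' → F and build the canonical LR(0) collection (I0 = CLOSURE({[F' → . F]}), then GOTO on every symbol after a dot until no new states appear). It has 10 states:
  I0: { [F → . num B], [F → . num], [F → . y F B], [F' → . F] }  — shift
  I1: { [F' → F .] }  — accept
  I2: { [B → . id], [B → . y B], [B → .], [F → num . B], [F → num .] }  — shift, 2 reduces
  I3: { [F → . num B], [F → . num], [F → . y F B], [F → y . F B] }  — shift
  I4: { [B → . id], [B → . y B], [B → .], [F → y F . B] }  — shift, reduce
  I5: { [F → y F B .] }  — reduce
  I6: { [B → id .] }  — reduce
  I7: { [B → . id], [B → . y B], [B → .], [B → y . B] }  — shift, reduce
  I8: { [B → y B .] }  — reduce
  I9: { [F → num B .] }  — reduce

Conflict in state I2:
  Shift-reduce conflict between [B → .] and [B → . id]
So the grammar is NOT LR(0).

Answer: No. Shift-reduce conflict between [B → .] and [B → . id]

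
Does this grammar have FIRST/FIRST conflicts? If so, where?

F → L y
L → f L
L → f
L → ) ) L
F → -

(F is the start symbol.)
A FIRST/FIRST conflict occurs when two productions N → α and N → β for the same non-terminal have FIRST(α) ∩ FIRST(β) ≠ ∅ (with ε ∈ FIRST of a nullable right-hand side, so two nullable alternatives also conflict).

FIRST sets of the non-terminals at (or reachable through a nullable prefix from) the front of some alternative:
  FIRST(L) = { ')', 'f' }

Productions for F:
  F → L y: FIRST = { ')', 'f' }
  F → -: FIRST = { '-' }
Productions for L:
  L → f L: FIRST = { 'f' }
  L → f: FIRST = { 'f' }
  L → ) ) L: FIRST = { ')' }

Conflict for L: L → f L and L → f
  Overlap: { 'f' }

Answer: Yes. L → f L / L → f on { 'f' }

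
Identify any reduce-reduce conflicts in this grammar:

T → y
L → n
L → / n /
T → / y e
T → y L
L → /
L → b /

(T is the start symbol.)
A reduce-reduce conflict occurs when an LR(0) state has two complete items [A → α .] and [B → β .] — both call for a reduction, and with no lookahead the parser cannot choose between them.

Augment with T' → T and build the canonical LR(0) collection (I0 = CLOSURE({[T' → . T]}), then GOTO on every symbol after a dot until no new states appear). It has 13 states:
  I0: { [T → . / y e], [T → . y L], [T → . y], [T' → . T] }  — shift
  I1: { [T → / . y e] }  — shift
  I2: { [T' → T .] }  — accept
  I3: { [L → . / n /], [L → . /], [L → . b /], [L → . n], [T → y . L], [T → y .] }  — shift, reduce
  I4: { [L → / . n /], [L → / .] }  — shift, reduce
  I5: { [T → y L .] }  — reduce
  I6: { [L → b . /] }  — shift
  I7: { [L → n .] }  — reduce
  I8: { [L → b / .] }  — reduce
  I9: { [L → / n . /] }  — shift
  I10: { [L → / n / .] }  — reduce
  I11: { [T → / y . e] }  — shift
  I12: { [T → / y e .] }  — reduce

No state contains more than one complete item.

Answer: No reduce-reduce conflicts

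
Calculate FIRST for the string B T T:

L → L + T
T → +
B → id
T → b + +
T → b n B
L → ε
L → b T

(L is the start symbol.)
FIRST sets of the non-terminals involved (from the grammar, by fixed-point iteration):
  FIRST(B) = { 'id' }

To compute FIRST(B T T), process the symbols left to right:
Symbol B is a non-terminal. Add FIRST(B) \ {ε} = { 'id' }
B is not nullable (ε ∉ FIRST(B)), so stop here.
FIRST(B T T) = { 'id' }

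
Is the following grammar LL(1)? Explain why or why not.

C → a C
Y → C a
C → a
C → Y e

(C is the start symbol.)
A grammar is LL(1) if for each non-terminal N with multiple productions, the predict sets of those productions are pairwise disjoint, where PREDICT(N → α) = (FIRST(α) \ {ε}) ∪ (FOLLOW(N) if α ⇒* ε).

Relevant sets:
  FIRST(Y) = { 'a' }

For C:
  PREDICT(C → a C) = { 'a' }
  PREDICT(C → a) = { 'a' }
  PREDICT(C → Y e) = { 'a' }
Y has a single production, so nothing to check there.

Conflict found: Predict set conflict for C: { 'a' }
The grammar is NOT LL(1).

Answer: No. Predict set conflict for C: { 'a' }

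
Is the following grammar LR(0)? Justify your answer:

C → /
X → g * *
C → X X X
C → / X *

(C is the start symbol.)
A grammar is LR(0) if no state in the canonical LR(0) collection has:
  - both a shift item (dot before a terminal) and a complete item (shift-reduce conflict), or
  - two or more complete items (reduce-reduce conflict; the accept item [C' → C .] counts as a complete item here).

Augment with C' → C and build the canonical LR(0) collection (I0 = CLOSURE({[C' → . C]}), then GOTO on every symbol after a dot until no new states appear). It has 11 states:
  I0: { [C → . / X *], [C → . /], [C → . X X X], [C' → . C], [X → . g * *] }  — shift
  I1: { [C → / . X *], [C → / .], [X → . g * *] }  — shift, reduce
  I2: { [C' → C .] }  — accept
  I3: { [C → X . X X], [X → . g * *] }  — shift
  I4: { [X → g . * *] }  — shift
  I5: { [X → g * . *] }  — shift
  I6: { [X → g * * .] }  — reduce
  I7: { [C → X X . X], [X → . g * *] }  — shift
  I8: { [C → X X X .] }  — reduce
  I9: { [C → / X . *] }  — shift
  I10: { [C → / X * .] }  — reduce

Conflict in state I1:
  Shift-reduce conflict between [C → / .] and [X → . g * *]
So the grammar is NOT LR(0).

Answer: No. Shift-reduce conflict between [C → / .] and [X → . g * *]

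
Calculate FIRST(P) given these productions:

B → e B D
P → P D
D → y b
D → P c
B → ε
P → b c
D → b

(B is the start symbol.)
From P → P D:
  - P is the symbol being defined: contributes nothing new
    P is not nullable, so stop
From P → b c:
  - b is a terminal: add 'b' and stop

Collecting: FIRST(P) = { 'b' }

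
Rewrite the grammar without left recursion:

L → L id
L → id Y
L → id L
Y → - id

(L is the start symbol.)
L → id Y L'
L → id L L'
L' → id L'
L' → ε
Y → - id

L is directly left-recursive. The standard transformation for
  A → A α₁ | ... | A α_m | β₁ | ... | β_n
is
  A  → β₁ A' | ... | β_n A'
  A' → α₁ A' | ... | α_m A' | ε

L → id Y becomes L → id Y L'
L → id L becomes L → id L L'
L → L id becomes L' → id L'
Add L' → ε

Productions for other non-terminals are unchanged:
  Y → - id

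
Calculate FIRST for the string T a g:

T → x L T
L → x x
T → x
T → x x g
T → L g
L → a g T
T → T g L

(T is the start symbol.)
{ 'a', 'x' }

FIRST sets of the non-terminals involved (from the grammar, by fixed-point iteration):
  FIRST(T) = { 'a', 'x' }

To compute FIRST(T a g), process the symbols left to right:
Symbol T is a non-terminal. Add FIRST(T) \ {ε} = { 'a', 'x' }
T is not nullable (ε ∉ FIRST(T)), so stop here.
FIRST(T a g) = { 'a', 'x' }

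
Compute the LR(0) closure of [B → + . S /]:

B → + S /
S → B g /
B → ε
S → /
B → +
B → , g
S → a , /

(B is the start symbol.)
{ [B → + . S /], [B → . + S /], [B → . +], [B → . , g], [B → .], [S → . /], [S → . B g /], [S → . a , /] }

To compute CLOSURE, for each item [A → α.Bβ] where B is a non-terminal, add [B → .γ] for all productions B → γ; repeat for the newly added items until nothing changes.

Start with: [B → + . S /]
  [B → + . S /] has the dot before S: add [S → . B g /], [S → . /], [S → . a , /]
  [S → . B g /] has the dot before B: add [B → . + S /], [B → .], [B → . +], [B → . , g]
No further items can be added.

CLOSURE = { [B → + . S /], [B → . + S /], [B → . +], [B → . , g], [B → .], [S → . /], [S → . B g /], [S → . a , /] }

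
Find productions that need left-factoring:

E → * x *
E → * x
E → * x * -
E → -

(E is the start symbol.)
Yes, E has productions with common prefix '* x'

Left-factoring is needed when two productions for the same non-terminal
share a common prefix on the right-hand side.

Productions for E:
  E → * x *
  E → * x
  E → * x * -
  E → -

Found common prefix '* x' in productions for E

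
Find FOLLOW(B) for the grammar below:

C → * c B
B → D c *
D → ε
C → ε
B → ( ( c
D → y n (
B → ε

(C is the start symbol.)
In C → * c B: B is at the end, add FOLLOW(C)

The FOLLOW sets referred to above (computed the same way, to a fixed point):
  FOLLOW(C) = { $ }

Taking the union: FOLLOW(B) = { $ }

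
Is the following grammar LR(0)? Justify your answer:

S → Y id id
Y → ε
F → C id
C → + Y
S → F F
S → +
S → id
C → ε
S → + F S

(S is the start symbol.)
No. Shift-reduce conflict between [C → .] and [C → . + Y]

A grammar is LR(0) if no state in the canonical LR(0) collection has:
  - both a shift item (dot before a terminal) and a complete item (shift-reduce conflict), or
  - two or more complete items (reduce-reduce conflict; the accept item [S' → S .] counts as a complete item here).

Augment with S' → S and build the canonical LR(0) collection (I0 = CLOSURE({[S' → . S]}), then GOTO on every symbol after a dot until no new states appear). It has 15 states:
  I0: { [C → . + Y], [C → .], [F → . C id], [S → . + F S], [S → . +], [S → . F F], [S → . Y id id], [S → . id], [S' → . S], [Y → .] }  — shift, 2 reduces
  I1: { [C → + . Y], [C → . + Y], [C → .], [F → . C id], [S → + . F S], [S → + .], [Y → .] }  — shift, 3 reduces
  I2: { [F → C . id] }  — shift
  I3: { [C → . + Y], [C → .], [F → . C id], [S → F . F] }  — shift, reduce
  I4: { [S' → S .] }  — accept
  I5: { [S → Y . id id] }  — shift
  I6: { [S → id .] }  — reduce
  I7: { [S → Y id . id] }  — shift
  I8: { [S → Y id id .] }  — reduce
  I9: { [C → + . Y], [Y → .] }  — reduce
  I10: { [S → F F .] }  — reduce
  I11: { [C → + Y .] }  — reduce
  I12: { [F → C id .] }  — reduce
  I13: { [C → . + Y], [C → .], [F → . C id], [S → + F . S], [S → . + F S], [S → . +], [S → . F F], [S → . Y id id], [S → . id], [Y → .] }  — shift, 2 reduces
  I14: { [S → + F S .] }  — reduce

Conflict in state I0:
  Shift-reduce conflict between [C → .] and [C → . + Y]
So the grammar is NOT LR(0).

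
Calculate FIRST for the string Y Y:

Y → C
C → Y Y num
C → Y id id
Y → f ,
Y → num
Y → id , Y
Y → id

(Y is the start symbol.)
{ 'f', 'id', 'num' }

FIRST sets of the non-terminals involved (from the grammar, by fixed-point iteration):
  FIRST(Y) = { 'f', 'id', 'num' }

To compute FIRST(Y Y), process the symbols left to right:
Symbol Y is a non-terminal. Add FIRST(Y) \ {ε} = { 'f', 'id', 'num' }
Y is not nullable (ε ∉ FIRST(Y)), so stop here.
FIRST(Y Y) = { 'f', 'id', 'num' }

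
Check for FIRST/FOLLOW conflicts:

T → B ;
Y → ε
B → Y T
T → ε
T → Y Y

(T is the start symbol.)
Yes. T → B ';' with FOLLOW(T) on { ';' }

A FIRST/FOLLOW conflict occurs when a non-terminal N has a nullable alternative N → β (β ⇒* ε) and another alternative N → α with FIRST(α) ∩ FOLLOW(N) ≠ ∅: on such a lookahead the parser cannot decide between expanding α and letting N vanish via β.

Nullable non-terminals: B, T, Y.
FIRST sets used below: FIRST(B) = { ';', ε }, FIRST(Y) = { ε }
B has a nullable alternative but only one production, so nothing to check.

T: nullable alternative(s) T → ε, T → Y Y; FOLLOW(T) = { $, ';' }
  T → B ;: FIRST \ {ε} = { ';' } — overlaps FOLLOW(T) on { ';' }: CONFLICT
  T → ε: FIRST \ {ε} = { } — disjoint from FOLLOW(T)
  T → Y Y: FIRST \ {ε} = { } — disjoint from FOLLOW(T)
Y has a nullable alternative but only one production, so nothing to check.

So the grammar has 1 FIRST/FOLLOW conflict (marked CONFLICT above).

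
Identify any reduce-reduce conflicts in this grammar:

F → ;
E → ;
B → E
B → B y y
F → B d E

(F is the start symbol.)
A reduce-reduce conflict occurs when an LR(0) state has two complete items [A → α .] and [B → β .] — both call for a reduction, and with no lookahead the parser cannot choose between them.

Augment with F' → F and build the canonical LR(0) collection (I0 = CLOSURE({[F' → . F]}), then GOTO on every symbol after a dot until no new states appear). It has 10 states:
  I0: { [B → . B y y], [B → . E], [E → . ;], [F → . ;], [F → . B d E], [F' → . F] }  — shift
  I1: { [E → ; .], [F → ; .] }  — 2 reduces
  I2: { [B → B . y y], [F → B . d E] }  — shift
  I3: { [B → E .] }  — reduce
  I4: { [F' → F .] }  — accept
  I5: { [E → . ;], [F → B d . E] }  — shift
  I6: { [B → B y . y] }  — shift
  I7: { [B → B y y .] }  — reduce
  I8: { [E → ; .] }  — reduce
  I9: { [F → B d E .] }  — reduce

I1 contains complete items [E → ; .], [F → ; .] — reduce-reduce conflict.

Answer: Yes — I1: [E → ; .] vs [F → ; .]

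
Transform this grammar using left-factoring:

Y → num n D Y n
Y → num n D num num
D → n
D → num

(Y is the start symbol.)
Left-factoring transforms A → αβ₁ | αβ₂ into A → αA' and A' → β₁ | β₂
(α is the longest common prefix among the alternatives). Repeat until
no nonterminal has two alternatives with a common prefix.

Round 1: Y has alternatives sharing prefix 'num n D'. Introduce Y': Y → num n D Y'
  Add: Y' → Y n
  Add: Y' → num num

No remaining common prefixes — done.

Resulting grammar:
Y → num n D Y'
Y' → Y n
Y' → num num
D → n
D → num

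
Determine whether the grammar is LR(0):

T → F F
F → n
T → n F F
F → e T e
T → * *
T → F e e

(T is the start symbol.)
No. Shift-reduce conflict between [F → n .] and [F → . e T e]

A grammar is LR(0) if no state in the canonical LR(0) collection has:
  - both a shift item (dot before a terminal) and a complete item (shift-reduce conflict), or
  - two or more complete items (reduce-reduce conflict; the accept item [T' → T .] counts as a complete item here).

Augment with T' → T and build the canonical LR(0) collection (I0 = CLOSURE({[T' → . T]}), then GOTO on every symbol after a dot until no new states appear). It has 15 states:
  I0: { [F → . e T e], [F → . n], [T → . * *], [T → . F F], [T → . F e e], [T → . n F F], [T' → . T] }  — shift
  I1: { [T → * . *] }  — shift
  I2: { [F → . e T e], [F → . n], [T → F . F], [T → F . e e] }  — shift
  I3: { [T' → T .] }  — accept
  I4: { [F → . e T e], [F → . n], [F → e . T e], [T → . * *], [T → . F F], [T → . F e e], [T → . n F F] }  — shift
  I5: { [F → . e T e], [F → . n], [F → n .], [T → n . F F] }  — shift, reduce
  I6: { [F → . e T e], [F → . n], [T → n F . F] }  — shift
  I7: { [F → n .] }  — reduce
  I8: { [T → n F F .] }  — reduce
  I9: { [F → e T . e] }  — shift
  I10: { [F → e T e .] }  — reduce
  I11: { [T → F F .] }  — reduce
  I12: { [F → . e T e], [F → . n], [F → e . T e], [T → . * *], [T → . F F], [T → . F e e], [T → . n F F], [T → F e . e] }  — shift
  I13: { [F → . e T e], [F → . n], [F → e . T e], [T → . * *], [T → . F F], [T → . F e e], [T → . n F F], [T → F e e .] }  — shift, reduce
  I14: { [T → * * .] }  — reduce

Conflict in state I5:
  Shift-reduce conflict between [F → n .] and [F → . e T e]
So the grammar is NOT LR(0).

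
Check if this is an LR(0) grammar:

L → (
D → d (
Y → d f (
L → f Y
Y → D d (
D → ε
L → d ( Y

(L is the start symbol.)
Augment with L' → L and build the canonical LR(0) collection (I0 = CLOSURE({[L' → . L]}), then GOTO on every symbol after a dot until no new states appear). It has 15 states:
  I0: { [L → . (], [L → . d ( Y], [L → . f Y], [L' → . L] }  — shift
  I1: { [L → ( .] }  — reduce
  I2: { [L' → L .] }  — accept
  I3: { [L → d . ( Y] }  — shift
  I4: { [D → . d (], [D → .], [L → f . Y], [Y → . D d (], [Y → . d f (] }  — shift, reduce
  I5: { [Y → D . d (] }  — shift
  I6: { [L → f Y .] }  — reduce
  I7: { [D → d . (], [Y → d . f (] }  — shift
  I8: { [D → d ( .] }  — reduce
  I9: { [Y → d f . (] }  — shift
  I10: { [Y → d f ( .] }  — reduce
  I11: { [Y → D d . (] }  — shift
  I12: { [Y → D d ( .] }  — reduce
  I13: { [D → . d (], [D → .], [L → d ( . Y], [Y → . D d (], [Y → . d f (] }  — shift, reduce
  I14: { [L → d ( Y .] }  — reduce

Conflict in state I4:
  Shift-reduce conflict between [D → .] and [D → . d (]
So the grammar is NOT LR(0).

Answer: No. Shift-reduce conflict between [D → .] and [D → . d (]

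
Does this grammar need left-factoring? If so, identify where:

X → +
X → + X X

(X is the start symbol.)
Left-factoring is needed when two productions for the same non-terminal
share a common prefix on the right-hand side.

Productions for X:
  X → +
  X → + X X

Found common prefix '+' in productions for X

Answer: Yes, X has productions with common prefix '+'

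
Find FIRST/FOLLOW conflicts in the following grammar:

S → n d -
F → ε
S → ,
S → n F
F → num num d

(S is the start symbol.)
Nullable non-terminals: F.

F: nullable alternative(s) F → ε; FOLLOW(F) = { $ }
  F → ε: FIRST \ {ε} = { } — this is the only nullable alternative, skip
  F → num num d: FIRST \ {ε} = { 'num' } — disjoint from FOLLOW(F)

S has no nullable alternative, so no FIRST/FOLLOW check is needed there.

No FIRST/FOLLOW conflicts found.

Answer: No FIRST/FOLLOW conflicts.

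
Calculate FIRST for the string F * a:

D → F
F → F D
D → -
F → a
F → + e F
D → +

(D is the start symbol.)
{ '+', 'a' }

FIRST sets of the non-terminals involved (from the grammar, by fixed-point iteration):
  FIRST(F) = { '+', 'a' }

To compute FIRST(F * a), process the symbols left to right:
Symbol F is a non-terminal. Add FIRST(F) \ {ε} = { '+', 'a' }
F is not nullable (ε ∉ FIRST(F)), so stop here.
FIRST(F * a) = { '+', 'a' }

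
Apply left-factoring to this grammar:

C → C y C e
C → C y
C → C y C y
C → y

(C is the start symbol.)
Left-factoring transforms A → αβ₁ | αβ₂ into A → αA' and A' → β₁ | β₂
(α is the longest common prefix among the alternatives). Repeat until
no nonterminal has two alternatives with a common prefix.

Round 1: C has alternatives sharing prefix 'C y'. Introduce C': C → C y C'
  Add: C' → C e
  Add: C' → ε
  Add: C' → C y

Round 2: C' has alternatives sharing prefix 'C'. Introduce C'': C' → C C''
  Add: C'' → e
  Add: C'' → y

No remaining common prefixes — done.

Resulting grammar:
C → C y C'
C' → C C''
C'' → e
C'' → y
C' → ε
C → y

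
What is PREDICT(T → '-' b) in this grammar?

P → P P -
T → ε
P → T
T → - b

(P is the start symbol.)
PREDICT(T → '-' b) = (FIRST(RHS) \ {ε}) ∪ (FOLLOW(T) if ε ∈ FIRST(RHS), i.e. RHS ⇒* ε)
FIRST('-' b) = { '-' }
ε ∉ FIRST('-' b), so FOLLOW(T) is not added.
PREDICT(T → '-' b) = { '-' }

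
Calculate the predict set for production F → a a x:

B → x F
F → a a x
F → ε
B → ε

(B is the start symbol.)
{ 'a' }

PREDICT(F → a a x) = (FIRST(RHS) \ {ε}) ∪ (FOLLOW(F) if ε ∈ FIRST(RHS), i.e. RHS ⇒* ε)
FIRST(a a x) = { 'a' }
ε ∉ FIRST(a a x), so FOLLOW(F) is not added.
PREDICT(F → a a x) = { 'a' }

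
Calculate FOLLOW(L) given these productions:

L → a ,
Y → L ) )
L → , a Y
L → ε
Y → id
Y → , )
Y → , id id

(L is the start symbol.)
{ $, ')' }

L is the start symbol, so $ ∈ FOLLOW(L).
In Y → L ) ): L is followed by ')' ')', add FIRST(')' ')') \ {ε} = { ')' }

Taking the union: FOLLOW(L) = { $, ')' }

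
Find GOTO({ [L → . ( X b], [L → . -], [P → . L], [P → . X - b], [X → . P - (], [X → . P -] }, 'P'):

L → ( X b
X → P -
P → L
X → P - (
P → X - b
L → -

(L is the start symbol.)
GOTO(I, 'P') = CLOSURE({ [A → αX.β] : [A → α.Xβ] ∈ I, X = 'P' })

Items with dot before 'P', with the dot advanced:
  [X → . P -] → [X → P . -]
  [X → . P - (] → [X → P . - (]
Closure adds nothing (no advanced item has the dot before a non-terminal).

GOTO = { [X → P . - (], [X → P . -] }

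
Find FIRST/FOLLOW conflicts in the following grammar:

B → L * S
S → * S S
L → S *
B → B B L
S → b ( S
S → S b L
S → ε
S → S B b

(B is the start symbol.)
Yes. S → '*' S S with FOLLOW(S) on { '*' }; S → b '(' S with FOLLOW(S) on { 'b' }; S → S b L with FOLLOW(S) on { '*', 'b' }; S → S B b with FOLLOW(S) on { '*', 'b' }

Nullable non-terminals: S.
FIRST sets used below: FIRST(S) = { '*', 'b', ε }, FIRST(B) = { '*', 'b' }

S: nullable alternative(s) S → ε; FOLLOW(S) = { $, '*', 'b' }
  S → * S S: FIRST \ {ε} = { '*' } — overlaps FOLLOW(S) on { '*' }: CONFLICT
  S → b ( S: FIRST \ {ε} = { 'b' } — overlaps FOLLOW(S) on { 'b' }: CONFLICT
  S → S b L: FIRST \ {ε} = { '*', 'b' } — overlaps FOLLOW(S) on { '*', 'b' }: CONFLICT
  S → ε: FIRST \ {ε} = { } — this is the only nullable alternative, skip
  S → S B b: FIRST \ {ε} = { '*', 'b' } — overlaps FOLLOW(S) on { '*', 'b' }: CONFLICT

B, L have no nullable alternative, so no FIRST/FOLLOW check is needed there.

So the grammar has 4 FIRST/FOLLOW conflicts (marked CONFLICT above).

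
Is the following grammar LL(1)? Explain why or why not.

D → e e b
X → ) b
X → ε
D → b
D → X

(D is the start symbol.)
A grammar is LL(1) if for each non-terminal N with multiple productions, the predict sets of those productions are pairwise disjoint, where PREDICT(N → α) = (FIRST(α) \ {ε}) ∪ (FOLLOW(N) if α ⇒* ε).

Relevant sets:
  FIRST(X) = { ')', ε }
  FOLLOW(D) = { $ }
  FOLLOW(X) = { $ }

For D:
  PREDICT(D → e e b) = { 'e' }
  PREDICT(D → b) = { 'b' }
  PREDICT(D → X) = { $, ')' }
For X:
  PREDICT(X → ')' b) = { ')' }
  PREDICT(X → ε) = { $ }

All predict sets are disjoint. The grammar IS LL(1).

Answer: Yes, the grammar is LL(1).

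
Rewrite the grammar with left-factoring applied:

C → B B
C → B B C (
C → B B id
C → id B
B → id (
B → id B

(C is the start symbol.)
Left-factoring transforms A → αβ₁ | αβ₂ into A → αA' and A' → β₁ | β₂
(α is the longest common prefix among the alternatives). Repeat until
no nonterminal has two alternatives with a common prefix.

Round 1: C has alternatives sharing prefix 'B B'. Introduce C': C → B B C'
  Add: C' → ε
  Add: C' → C (
  Add: C' → id

Round 2: B has alternatives sharing prefix 'id'. Introduce B': B → id B'
  Add: B' → (
  Add: B' → B

No remaining common prefixes — done.

Resulting grammar:
C → B B C'
C' → ε
C' → C (
C' → id
C → id B
B → id B'
B' → (
B' → B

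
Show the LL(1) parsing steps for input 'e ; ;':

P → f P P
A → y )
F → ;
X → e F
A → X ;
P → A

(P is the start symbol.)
Stack is shown with the top on the left.

Stack    Input    Action
------------------------
P $      e ; ; $  output P → A
A $      e ; ; $  output A → X ;
X ; $    e ; ; $  output X → e F
e F ; $  e ; ; $  match 'e'
F ; $    ; ; $    output F → ;
; ; $    ; ; $    match ';'
; $      ; $      match ';'
$        $        accept

The string is accepted.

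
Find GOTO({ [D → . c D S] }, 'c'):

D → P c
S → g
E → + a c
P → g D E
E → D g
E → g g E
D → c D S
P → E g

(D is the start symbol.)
GOTO(I, 'c') = CLOSURE({ [A → αX.β] : [A → α.Xβ] ∈ I, X = 'c' })

Items with dot before 'c', with the dot advanced:
  [D → . c D S] → [D → c . D S]
Closure of the advanced items:
  [D → c . D S] has the dot before D: add [D → . P c], [D → . c D S]
  [D → . P c] has the dot before P: add [P → . g D E], [P → . E g]
  [P → . E g] has the dot before E: add [E → . + a c], [E → . D g], [E → . g g E]

GOTO = { [D → . P c], [D → . c D S], [D → c . D S], [E → . + a c], [E → . D g], [E → . g g E], [P → . E g], [P → . g D E] }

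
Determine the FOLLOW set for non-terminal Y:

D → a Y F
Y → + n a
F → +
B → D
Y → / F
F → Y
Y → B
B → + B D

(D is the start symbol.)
{ $, '+', '/', 'a' }

In D → a Y F: Y is followed by F, add FIRST(F) \ {ε} = { '+', '/', 'a' }
In F → Y: Y is at the end, add FOLLOW(F)

The FOLLOW sets referred to above (computed the same way, to a fixed point):
  FOLLOW(F) = { $, '+', '/', 'a' }

Taking the union: FOLLOW(Y) = { $, '+', '/', 'a' }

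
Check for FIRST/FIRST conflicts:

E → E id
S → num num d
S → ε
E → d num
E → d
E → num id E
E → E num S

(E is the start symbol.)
A FIRST/FIRST conflict occurs when two productions N → α and N → β for the same non-terminal have FIRST(α) ∩ FIRST(β) ≠ ∅ (with ε ∈ FIRST of a nullable right-hand side, so two nullable alternatives also conflict).

FIRST sets of the non-terminals at (or reachable through a nullable prefix from) the front of some alternative:
  FIRST(E) = { 'd', 'num' }

Productions for E:
  E → E id: FIRST = { 'd', 'num' }
  E → d num: FIRST = { 'd' }
  E → d: FIRST = { 'd' }
  E → num id E: FIRST = { 'num' }
  E → E num S: FIRST = { 'd', 'num' }
Productions for S:
  S → num num d: FIRST = { 'num' }
  S → ε: FIRST = { ε }

Conflict for E: E → E id and E → d num
  Overlap: { 'd' }
Conflict for E: E → E id and E → d
  Overlap: { 'd' }
Conflict for E: E → E id and E → num id E
  Overlap: { 'num' }
Conflict for E: E → E id and E → E num S
  Overlap: { 'd', 'num' }
Conflict for E: E → d num and E → d
  Overlap: { 'd' }
Conflict for E: E → d num and E → E num S
  Overlap: { 'd' }
Conflict for E: E → d and E → E num S
  Overlap: { 'd' }
Conflict for E: E → num id E and E → E num S
  Overlap: { 'num' }

Answer: Yes. E → E id / E → d num on { 'd' }; E → E id / E → d on { 'd' }; E → E id / E → num id E on { 'num' }; E → E id / E → E num S on { 'd', 'num' }; E → d num / E → d on { 'd' }; E → d num / E → E num S on { 'd' }; E → d / E → E num S on { 'd' }; E → num id E / E → E num S on { 'num' }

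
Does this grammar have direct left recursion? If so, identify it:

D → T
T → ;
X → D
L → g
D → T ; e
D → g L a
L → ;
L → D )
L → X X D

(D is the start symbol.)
No direct left recursion

Direct left recursion occurs when N → N α for some non-terminal N (the right-hand side begins with the left-hand side itself).

D → T: starts with T
T → ;: starts with ';'
X → D: starts with D
L → g: starts with g
D → T ; e: starts with T
D → g L a: starts with g
L → ;: starts with ';'
L → D ): starts with D
L → X X D: starts with X

No direct left recursion found.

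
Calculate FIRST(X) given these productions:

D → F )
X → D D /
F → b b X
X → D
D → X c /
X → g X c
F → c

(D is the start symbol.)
To compute FIRST(X), examine every production with X on the left-hand side, reading each right-hand side left to right until a non-nullable symbol is reached.

FIRST sets of the other non-terminals involved (by the same procedure, iterated to a fixed point):
  FIRST(D) = { 'b', 'c', 'g' }

From X → D D /:
  - D is a non-terminal: add FIRST(D) \ {ε} = { 'b', 'c', 'g' }
    D is not nullable, so stop
From X → D:
  - D is a non-terminal: add FIRST(D) \ {ε} = { 'b', 'c', 'g' }
    D is not nullable, so stop
From X → g X c:
  - g is a terminal: add 'g' and stop

Collecting: FIRST(X) = { 'b', 'c', 'g' }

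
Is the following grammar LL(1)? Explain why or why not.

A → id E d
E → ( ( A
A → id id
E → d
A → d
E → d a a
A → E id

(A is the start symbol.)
No. Predict set conflict for A: { 'id' }

Relevant sets:
  FIRST(E) = { '(', 'd' }

For A:
  PREDICT(A → id E d) = { 'id' }
  PREDICT(A → id id) = { 'id' }
  PREDICT(A → d) = { 'd' }
  PREDICT(A → E id) = { '(', 'd' }
For E:
  PREDICT(E → '(' '(' A) = { '(' }
  PREDICT(E → d) = { 'd' }
  PREDICT(E → d a a) = { 'd' }

Conflict found: Predict set conflict for A: { 'id' }
The grammar is NOT LL(1).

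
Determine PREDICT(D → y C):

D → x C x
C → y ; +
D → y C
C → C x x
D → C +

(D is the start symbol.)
PREDICT(D → y C) = (FIRST(RHS) \ {ε}) ∪ (FOLLOW(D) if ε ∈ FIRST(RHS), i.e. RHS ⇒* ε)
FIRST(y C) = { 'y' }
ε ∉ FIRST(y C), so FOLLOW(D) is not added.
PREDICT(D → y C) = { 'y' }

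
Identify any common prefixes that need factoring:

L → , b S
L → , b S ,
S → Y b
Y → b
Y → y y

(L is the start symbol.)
Left-factoring is needed when two productions for the same non-terminal
share a common prefix on the right-hand side.

Productions for L:
  L → , b S
  L → , b S ,
Productions for Y:
  Y → b
  Y → y y

Found common prefix ', b S' in productions for L

Answer: Yes, L has productions with common prefix ', b S'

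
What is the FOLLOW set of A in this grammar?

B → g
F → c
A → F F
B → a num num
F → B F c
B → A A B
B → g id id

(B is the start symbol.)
{ 'a', 'c', 'g' }

To compute FOLLOW(A), find every occurrence of A on a right-hand side N → α A β: add FIRST(β) \ {ε}, and if β is empty or nullable also add FOLLOW(N). Iterate to a fixed point.

In B → A A B: A is followed by A B, add FIRST(A B) \ {ε} = { 'a', 'c', 'g' }
In B → A A B: A is followed by B, add FIRST(B) \ {ε} = { 'a', 'c', 'g' }

Taking the union: FOLLOW(A) = { 'a', 'c', 'g' }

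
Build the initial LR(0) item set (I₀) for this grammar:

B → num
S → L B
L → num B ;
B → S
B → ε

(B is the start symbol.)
First, augment the grammar with B' → B
I₀ = CLOSURE({ [B' → . B] }):
  [B' → . B] has the dot before B: add [B → . num], [B → . S], [B → .]
  [B → . S] has the dot before S: add [S → . L B]
  [S → . L B] has the dot before L: add [L → . num B ;]
No further items can be added.

I₀ = { [B → . S], [B → . num], [B → .], [B' → . B], [L → . num B ;], [S → . L B] }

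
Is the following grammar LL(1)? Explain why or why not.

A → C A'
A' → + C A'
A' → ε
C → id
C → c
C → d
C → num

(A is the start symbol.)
Relevant sets:
  FOLLOW(A') = { $ }

For A':
  PREDICT(A' → '+' C A') = { '+' }
  PREDICT(A' → ε) = { $ }
For C:
  PREDICT(C → id) = { 'id' }
  PREDICT(C → c) = { 'c' }
  PREDICT(C → d) = { 'd' }
  PREDICT(C → num) = { 'num' }
A has a single production, so nothing to check there.

All predict sets are disjoint. The grammar IS LL(1).

Answer: Yes, the grammar is LL(1).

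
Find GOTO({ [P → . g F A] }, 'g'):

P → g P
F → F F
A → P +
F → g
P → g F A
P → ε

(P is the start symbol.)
{ [F → . F F], [F → . g], [P → g . F A] }

GOTO(I, 'g') = CLOSURE({ [A → αX.β] : [A → α.Xβ] ∈ I, X = 'g' })

Items with dot before 'g', with the dot advanced:
  [P → . g F A] → [P → g . F A]
Closure of the advanced items:
  [P → g . F A] has the dot before F: add [F → . F F], [F → . g]

GOTO = { [F → . F F], [F → . g], [P → g . F A] }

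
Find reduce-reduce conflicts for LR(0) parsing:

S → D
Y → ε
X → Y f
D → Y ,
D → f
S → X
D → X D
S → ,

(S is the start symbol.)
Yes — I4: [S → X .] vs [Y → .]

A reduce-reduce conflict occurs when an LR(0) state has two complete items [A → α .] and [B → β .] — both call for a reduction, and with no lookahead the parser cannot choose between them.

Augment with S' → S and build the canonical LR(0) collection (I0 = CLOSURE({[S' → . S]}), then GOTO on every symbol after a dot until no new states appear). It has 11 states:
  I0: { [D → . X D], [D → . Y ,], [D → . f], [S → . ,], [S → . D], [S → . X], [S' → . S], [X → . Y f], [Y → .] }  — shift, reduce
  I1: { [S → , .] }  — reduce
  I2: { [S → D .] }  — reduce
  I3: { [S' → S .] }  — accept
  I4: { [D → . X D], [D → . Y ,], [D → . f], [D → X . D], [S → X .], [X → . Y f], [Y → .] }  — shift, 2 reduces
  I5: { [D → Y . ,], [X → Y . f] }  — shift
  I6: { [D → f .] }  — reduce
  I7: { [D → Y , .] }  — reduce
  I8: { [X → Y f .] }  — reduce
  I9: { [D → X D .] }  — reduce
  I10: { [D → . X D], [D → . Y ,], [D → . f], [D → X . D], [X → . Y f], [Y → .] }  — shift, reduce

I4 contains complete items [S → X .], [Y → .] — reduce-reduce conflict.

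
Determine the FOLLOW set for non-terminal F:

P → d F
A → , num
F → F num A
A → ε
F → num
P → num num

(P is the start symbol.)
To compute FOLLOW(F), find every occurrence of F on a right-hand side N → α F β: add FIRST(β) \ {ε}, and if β is empty or nullable also add FOLLOW(N). Iterate to a fixed point.

In P → d F: F is at the end, add FOLLOW(P)
In F → F num A: F is followed by num A, add FIRST(num A) \ {ε} = { 'num' }

The FOLLOW sets referred to above (computed the same way, to a fixed point):
  FOLLOW(P) = { $ }

Taking the union: FOLLOW(F) = { $, 'num' }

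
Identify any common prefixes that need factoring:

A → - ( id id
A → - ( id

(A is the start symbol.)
Yes, A has productions with common prefix '- ( id'

Left-factoring is needed when two productions for the same non-terminal
share a common prefix on the right-hand side.

Productions for A:
  A → - ( id id
  A → - ( id

Found common prefix '- ( id' in productions for A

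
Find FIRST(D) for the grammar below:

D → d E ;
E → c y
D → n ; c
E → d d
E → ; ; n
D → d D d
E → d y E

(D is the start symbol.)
To compute FIRST(D), examine every production with D on the left-hand side, reading each right-hand side left to right until a non-nullable symbol is reached.

From D → d E ;:
  - d is a terminal: add 'd' and stop
From D → n ; c:
  - n is a terminal: add 'n' and stop
From D → d D d:
  - d is a terminal: add 'd' and stop

Collecting: FIRST(D) = { 'd', 'n' }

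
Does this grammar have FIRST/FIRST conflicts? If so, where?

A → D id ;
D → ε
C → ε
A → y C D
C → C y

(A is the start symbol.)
A FIRST/FIRST conflict occurs when two productions N → α and N → β for the same non-terminal have FIRST(α) ∩ FIRST(β) ≠ ∅ (with ε ∈ FIRST of a nullable right-hand side, so two nullable alternatives also conflict).

FIRST sets of the non-terminals at (or reachable through a nullable prefix from) the front of some alternative:
  FIRST(D) = { ε }
  FIRST(C) = { 'y', ε }

Productions for A:
  A → D id ;: FIRST = { 'id' }
  A → y C D: FIRST = { 'y' }
Productions for C:
  C → ε: FIRST = { ε }
  C → C y: FIRST = { 'y' }
D has only one production, so no FIRST/FIRST conflict is possible there.

All alternatives of each non-terminal have pairwise disjoint FIRST sets.

Answer: No FIRST/FIRST conflicts.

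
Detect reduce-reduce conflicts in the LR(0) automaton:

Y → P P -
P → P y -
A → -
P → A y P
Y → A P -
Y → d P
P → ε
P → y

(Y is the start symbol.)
A reduce-reduce conflict occurs when an LR(0) state has two complete items [A → α .] and [B → β .] — both call for a reduction, and with no lookahead the parser cannot choose between them.

Augment with Y' → Y and build the canonical LR(0) collection (I0 = CLOSURE({[Y' → . Y]}), then GOTO on every symbol after a dot until no new states appear). It has 19 states:
  I0: { [A → . -], [P → . A y P], [P → . P y -], [P → . y], [P → .], [Y → . A P -], [Y → . P P -], [Y → . d P], [Y' → . Y] }  — shift, reduce
  I1: { [A → - .] }  — reduce
  I2: { [A → . -], [P → . A y P], [P → . P y -], [P → . y], [P → .], [P → A . y P], [Y → A . P -] }  — shift, reduce
  I3: { [A → . -], [P → . A y P], [P → . P y -], [P → . y], [P → .], [P → P . y -], [Y → P . P -] }  — shift, reduce
  I4: { [Y' → Y .] }  — accept
  I5: { [A → . -], [P → . A y P], [P → . P y -], [P → . y], [P → .], [Y → d . P] }  — shift, reduce
  I6: { [P → y .] }  — reduce
  I7: { [P → A . y P] }  — shift
  I8: { [P → P . y -], [Y → d P .] }  — shift, reduce
  I9: { [P → P y . -] }  — shift
  I10: { [P → P y - .] }  — reduce
  I11: { [A → . -], [P → . A y P], [P → . P y -], [P → . y], [P → .], [P → A y . P] }  — shift, reduce
  I12: { [P → A y P .], [P → P . y -] }  — shift, reduce
  I13: { [P → P . y -], [Y → P P . -] }  — shift
  I14: { [P → P y . -], [P → y .] }  — shift, reduce
  I15: { [Y → P P - .] }  — reduce
  I16: { [P → P . y -], [Y → A P . -] }  — shift
  I17: { [A → . -], [P → . A y P], [P → . P y -], [P → . y], [P → .], [P → A y . P], [P → y .] }  — shift, 2 reduces
  I18: { [Y → A P - .] }  — reduce

I17 contains complete items [P → .], [P → y .] — reduce-reduce conflict.

Answer: Yes — I17: [P → .] vs [P → y .]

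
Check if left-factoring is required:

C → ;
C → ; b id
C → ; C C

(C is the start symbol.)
Yes, C has productions with common prefix ';'

Left-factoring is needed when two productions for the same non-terminal
share a common prefix on the right-hand side.

Productions for C:
  C → ;
  C → ; b id
  C → ; C C

Found common prefix ';' in productions for C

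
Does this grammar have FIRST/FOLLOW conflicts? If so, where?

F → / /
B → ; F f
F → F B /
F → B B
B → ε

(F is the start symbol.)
A FIRST/FOLLOW conflict occurs when a non-terminal N has a nullable alternative N → β (β ⇒* ε) and another alternative N → α with FIRST(α) ∩ FOLLOW(N) ≠ ∅: on such a lookahead the parser cannot decide between expanding α and letting N vanish via β.

Nullable non-terminals: B, F.
FIRST sets used below: FIRST(F) = { '/', ';', ε }, FIRST(B) = { ';', ε }

B: nullable alternative(s) B → ε; FOLLOW(B) = { $, '/', ';', 'f' }
  B → ; F f: FIRST \ {ε} = { ';' } — overlaps FOLLOW(B) on { ';' }: CONFLICT
  B → ε: FIRST \ {ε} = { } — this is the only nullable alternative, skip

F: nullable alternative(s) F → B B; FOLLOW(F) = { $, '/', ';', 'f' }
  F → / /: FIRST \ {ε} = { '/' } — overlaps FOLLOW(F) on { '/' }: CONFLICT
  F → F B /: FIRST \ {ε} = { '/', ';' } — overlaps FOLLOW(F) on { '/', ';' }: CONFLICT
  F → B B: FIRST \ {ε} = { ';' } — this is the only nullable alternative, skip

So the grammar has 3 FIRST/FOLLOW conflicts (marked CONFLICT above).

Answer: Yes. F → '/' '/' with FOLLOW(F) on { '/' }; F → F B '/' with FOLLOW(F) on { '/', ';' }; B → ';' F f with FOLLOW(B) on { ';' }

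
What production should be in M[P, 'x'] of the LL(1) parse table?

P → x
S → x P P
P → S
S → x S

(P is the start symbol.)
P → x, P → S

To find M[P, 'x'], we find productions for P where 'x' is in the predict set (PREDICT(N → α) = (FIRST(α) \ {ε}) ∪ (FOLLOW(N) if α ⇒* ε)).

Relevant sets:
  FIRST(S) = { 'x' }

P → x: PREDICT = { 'x' }
  'x' is in predict set, so this production goes in M[P, 'x']
P → S: PREDICT = { 'x' }
  'x' is in predict set, so this production goes in M[P, 'x']

M[P, 'x'] = P → x, P → S  (a multiply-defined cell — the grammar is not LL(1))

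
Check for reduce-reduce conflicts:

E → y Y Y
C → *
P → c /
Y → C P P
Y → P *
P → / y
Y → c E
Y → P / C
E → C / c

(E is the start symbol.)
A reduce-reduce conflict occurs when an LR(0) state has two complete items [A → α .] and [B → β .] — both call for a reduction, and with no lookahead the parser cannot choose between them.

Augment with E' → E and build the canonical LR(0) collection (I0 = CLOSURE({[E' → . E]}), then GOTO on every symbol after a dot until no new states appear). It has 22 states:
  I0: { [C → . *], [E → . C / c], [E → . y Y Y], [E' → . E] }  — shift
  I1: { [C → * .] }  — reduce
  I2: { [E → C . / c] }  — shift
  I3: { [E' → E .] }  — accept
  I4: { [C → . *], [E → y . Y Y], [P → . / y], [P → . c /], [Y → . C P P], [Y → . P *], [Y → . P / C], [Y → . c E] }  — shift
  I5: { [P → / . y] }  — shift
  I6: { [P → . / y], [P → . c /], [Y → C . P P] }  — shift
  I7: { [Y → P . *], [Y → P . / C] }  — shift
  I8: { [C → . *], [E → y Y . Y], [P → . / y], [P → . c /], [Y → . C P P], [Y → . P *], [Y → . P / C], [Y → . c E] }  — shift
  I9: { [C → . *], [E → . C / c], [E → . y Y Y], [P → c . /], [Y → c . E] }  — shift
  I10: { [P → c / .] }  — reduce
  I11: { [Y → c E .] }  — reduce
  I12: { [E → y Y Y .] }  — reduce
  I13: { [Y → P * .] }  — reduce
  I14: { [C → . *], [Y → P / . C] }  — shift
  I15: { [Y → P / C .] }  — reduce
  I16: { [P → . / y], [P → . c /], [Y → C P . P] }  — shift
  I17: { [P → c . /] }  — shift
  I18: { [Y → C P P .] }  — reduce
  I19: { [P → / y .] }  — reduce
  I20: { [E → C / . c] }  — shift
  I21: { [E → C / c .] }  — reduce

No state contains more than one complete item.

Answer: No reduce-reduce conflicts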